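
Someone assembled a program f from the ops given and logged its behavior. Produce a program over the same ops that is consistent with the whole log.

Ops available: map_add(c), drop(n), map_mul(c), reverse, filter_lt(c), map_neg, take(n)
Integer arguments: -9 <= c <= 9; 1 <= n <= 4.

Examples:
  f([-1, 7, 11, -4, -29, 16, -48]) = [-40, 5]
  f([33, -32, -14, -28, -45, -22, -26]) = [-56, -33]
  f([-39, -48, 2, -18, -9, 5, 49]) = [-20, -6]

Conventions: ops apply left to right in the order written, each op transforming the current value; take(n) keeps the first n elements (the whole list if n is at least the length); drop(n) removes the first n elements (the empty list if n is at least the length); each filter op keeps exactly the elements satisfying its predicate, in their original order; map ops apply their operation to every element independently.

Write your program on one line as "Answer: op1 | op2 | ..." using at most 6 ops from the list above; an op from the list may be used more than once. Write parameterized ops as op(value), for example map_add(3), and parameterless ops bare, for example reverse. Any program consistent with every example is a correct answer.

map_add(-4) | drop(2) | drop(2) | take(2) | map_add(-7)

Check, running the answer program on each example:
  [-1, 7, 11, -4, -29, 16, -48] -> [-5, 3, 7, -8, -33, 12, -52] -> [7, -8, -33, 12, -52] -> [-33, 12, -52] -> [-33, 12] -> [-40, 5]
  [33, -32, -14, -28, -45, -22, -26] -> [29, -36, -18, -32, -49, -26, -30] -> [-18, -32, -49, -26, -30] -> [-49, -26, -30] -> [-49, -26] -> [-56, -33]
  [-39, -48, 2, -18, -9, 5, 49] -> [-43, -52, -2, -22, -13, 1, 45] -> [-2, -22, -13, 1, 45] -> [-13, 1, 45] -> [-13, 1] -> [-20, -6]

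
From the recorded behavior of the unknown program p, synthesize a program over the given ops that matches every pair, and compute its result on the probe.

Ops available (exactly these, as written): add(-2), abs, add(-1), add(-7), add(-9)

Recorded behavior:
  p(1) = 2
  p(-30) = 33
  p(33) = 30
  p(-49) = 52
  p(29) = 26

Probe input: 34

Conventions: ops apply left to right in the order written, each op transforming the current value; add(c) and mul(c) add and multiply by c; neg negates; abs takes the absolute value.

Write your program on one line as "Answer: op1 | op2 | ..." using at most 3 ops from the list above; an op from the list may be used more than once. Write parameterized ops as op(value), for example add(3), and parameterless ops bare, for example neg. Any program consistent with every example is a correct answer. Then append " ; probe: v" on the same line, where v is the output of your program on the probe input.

add(-2) | add(-1) | abs ; probe: 31

Check, running the answer program on each example:
  1 -> -1 -> -2 -> 2
  -30 -> -32 -> -33 -> 33
  33 -> 31 -> 30 -> 30
  -49 -> -51 -> -52 -> 52
  29 -> 27 -> 26 -> 26
  probe: 34 -> 32 -> 31 -> 31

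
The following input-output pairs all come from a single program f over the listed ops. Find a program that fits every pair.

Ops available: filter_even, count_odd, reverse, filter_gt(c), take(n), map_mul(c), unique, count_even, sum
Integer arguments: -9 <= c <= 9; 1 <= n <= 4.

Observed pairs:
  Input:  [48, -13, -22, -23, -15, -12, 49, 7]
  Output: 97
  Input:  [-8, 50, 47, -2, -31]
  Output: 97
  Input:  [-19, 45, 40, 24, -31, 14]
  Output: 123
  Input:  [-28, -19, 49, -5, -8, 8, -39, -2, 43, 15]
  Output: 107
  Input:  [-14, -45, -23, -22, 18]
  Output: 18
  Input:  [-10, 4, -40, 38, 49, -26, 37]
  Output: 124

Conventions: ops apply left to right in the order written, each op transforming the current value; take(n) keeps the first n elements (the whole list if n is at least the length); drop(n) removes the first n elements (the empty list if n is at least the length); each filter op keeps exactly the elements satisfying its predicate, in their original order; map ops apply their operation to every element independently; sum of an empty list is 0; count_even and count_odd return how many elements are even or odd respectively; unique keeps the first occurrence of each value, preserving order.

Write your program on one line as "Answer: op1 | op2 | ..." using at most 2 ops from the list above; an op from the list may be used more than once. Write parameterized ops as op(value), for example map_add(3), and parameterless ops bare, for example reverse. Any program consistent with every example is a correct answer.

filter_gt(9) | sum

Check, running the answer program on each example:
  [48, -13, -22, -23, -15, -12, 49, 7] -> [48, 49] -> 97
  [-8, 50, 47, -2, -31] -> [50, 47] -> 97
  [-19, 45, 40, 24, -31, 14] -> [45, 40, 24, 14] -> 123
  [-28, -19, 49, -5, -8, 8, -39, -2, 43, 15] -> [49, 43, 15] -> 107
  [-14, -45, -23, -22, 18] -> [18] -> 18
  [-10, 4, -40, 38, 49, -26, 37] -> [38, 49, 37] -> 124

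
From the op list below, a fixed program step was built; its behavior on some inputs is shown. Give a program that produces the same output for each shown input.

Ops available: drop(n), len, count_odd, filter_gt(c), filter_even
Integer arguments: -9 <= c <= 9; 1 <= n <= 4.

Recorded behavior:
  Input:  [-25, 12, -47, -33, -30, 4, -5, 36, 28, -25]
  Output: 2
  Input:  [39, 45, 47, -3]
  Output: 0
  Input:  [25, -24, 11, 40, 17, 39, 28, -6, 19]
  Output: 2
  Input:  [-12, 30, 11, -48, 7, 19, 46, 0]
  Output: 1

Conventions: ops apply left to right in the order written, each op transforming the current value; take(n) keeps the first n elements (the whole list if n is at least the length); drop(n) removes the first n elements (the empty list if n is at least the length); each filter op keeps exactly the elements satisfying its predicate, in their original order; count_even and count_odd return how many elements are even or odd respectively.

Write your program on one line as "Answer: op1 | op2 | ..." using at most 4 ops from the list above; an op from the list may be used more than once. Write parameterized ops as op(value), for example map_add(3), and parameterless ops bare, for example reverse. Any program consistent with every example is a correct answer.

drop(4) | drop(1) | count_odd

Check, running the answer program on each example:
  [-25, 12, -47, -33, -30, 4, -5, 36, 28, -25] -> [-30, 4, -5, 36, 28, -25] -> [4, -5, 36, 28, -25] -> 2
  [39, 45, 47, -3] -> [] -> [] -> 0
  [25, -24, 11, 40, 17, 39, 28, -6, 19] -> [17, 39, 28, -6, 19] -> [39, 28, -6, 19] -> 2
  [-12, 30, 11, -48, 7, 19, 46, 0] -> [7, 19, 46, 0] -> [19, 46, 0] -> 1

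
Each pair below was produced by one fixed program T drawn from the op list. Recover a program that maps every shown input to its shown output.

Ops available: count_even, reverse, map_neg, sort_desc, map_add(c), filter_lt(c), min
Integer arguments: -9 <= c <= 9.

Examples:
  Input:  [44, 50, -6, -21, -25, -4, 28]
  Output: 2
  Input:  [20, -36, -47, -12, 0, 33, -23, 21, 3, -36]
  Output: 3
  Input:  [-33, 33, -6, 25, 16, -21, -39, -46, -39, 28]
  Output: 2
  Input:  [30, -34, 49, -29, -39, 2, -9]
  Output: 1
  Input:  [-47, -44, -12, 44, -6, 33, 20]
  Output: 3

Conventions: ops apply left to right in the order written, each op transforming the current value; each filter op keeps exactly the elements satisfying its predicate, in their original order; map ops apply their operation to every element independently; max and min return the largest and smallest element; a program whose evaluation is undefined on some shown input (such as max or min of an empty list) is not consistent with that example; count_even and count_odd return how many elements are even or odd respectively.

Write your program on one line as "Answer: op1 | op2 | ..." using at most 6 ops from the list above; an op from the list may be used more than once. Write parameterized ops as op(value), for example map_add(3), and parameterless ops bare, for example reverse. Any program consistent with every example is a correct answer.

reverse | map_add(4) | filter_lt(3) | sort_desc | count_even

Check, running the answer program on each example:
  [44, 50, -6, -21, -25, -4, 28] -> [28, -4, -25, -21, -6, 50, 44] -> [32, 0, -21, -17, -2, 54, 48] -> [0, -21, -17, -2] -> [0, -2, -17, -21] -> 2
  [20, -36, -47, -12, 0, 33, -23, 21, 3, -36] -> [-36, 3, 21, -23, 33, 0, -12, -47, -36, 20] -> [-32, 7, 25, -19, 37, 4, -8, -43, -32, 24] -> [-32, -19, -8, -43, -32] -> [-8, -19, -32, -32, -43] -> 3
  [-33, 33, -6, 25, 16, -21, -39, -46, -39, 28] -> [28, -39, -46, -39, -21, 16, 25, -6, 33, -33] -> [32, -35, -42, -35, -17, 20, 29, -2, 37, -29] -> [-35, -42, -35, -17, -2, -29] -> [-2, -17, -29, -35, -35, -42] -> 2
  [30, -34, 49, -29, -39, 2, -9] -> [-9, 2, -39, -29, 49, -34, 30] -> [-5, 6, -35, -25, 53, -30, 34] -> [-5, -35, -25, -30] -> [-5, -25, -30, -35] -> 1
  [-47, -44, -12, 44, -6, 33, 20] -> [20, 33, -6, 44, -12, -44, -47] -> [24, 37, -2, 48, -8, -40, -43] -> [-2, -8, -40, -43] -> [-2, -8, -40, -43] -> 3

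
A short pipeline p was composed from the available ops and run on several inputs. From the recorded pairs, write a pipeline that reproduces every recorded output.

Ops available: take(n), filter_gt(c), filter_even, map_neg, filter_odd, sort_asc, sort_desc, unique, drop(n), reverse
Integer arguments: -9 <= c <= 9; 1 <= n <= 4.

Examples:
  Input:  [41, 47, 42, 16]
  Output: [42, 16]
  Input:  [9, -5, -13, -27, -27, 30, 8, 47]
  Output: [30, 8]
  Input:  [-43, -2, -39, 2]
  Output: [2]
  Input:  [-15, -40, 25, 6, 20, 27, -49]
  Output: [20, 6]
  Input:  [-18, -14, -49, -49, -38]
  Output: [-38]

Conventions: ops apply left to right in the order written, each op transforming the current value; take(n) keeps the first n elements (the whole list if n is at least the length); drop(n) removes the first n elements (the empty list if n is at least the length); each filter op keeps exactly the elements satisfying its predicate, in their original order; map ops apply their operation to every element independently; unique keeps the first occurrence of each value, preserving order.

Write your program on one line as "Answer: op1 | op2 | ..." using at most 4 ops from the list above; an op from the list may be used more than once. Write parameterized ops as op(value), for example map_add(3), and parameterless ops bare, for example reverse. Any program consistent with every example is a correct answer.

drop(2) | sort_desc | take(4) | filter_even

Check, running the answer program on each example:
  [41, 47, 42, 16] -> [42, 16] -> [42, 16] -> [42, 16] -> [42, 16]
  [9, -5, -13, -27, -27, 30, 8, 47] -> [-13, -27, -27, 30, 8, 47] -> [47, 30, 8, -13, -27, -27] -> [47, 30, 8, -13] -> [30, 8]
  [-43, -2, -39, 2] -> [-39, 2] -> [2, -39] -> [2, -39] -> [2]
  [-15, -40, 25, 6, 20, 27, -49] -> [25, 6, 20, 27, -49] -> [27, 25, 20, 6, -49] -> [27, 25, 20, 6] -> [20, 6]
  [-18, -14, -49, -49, -38] -> [-49, -49, -38] -> [-38, -49, -49] -> [-38, -49, -49] -> [-38]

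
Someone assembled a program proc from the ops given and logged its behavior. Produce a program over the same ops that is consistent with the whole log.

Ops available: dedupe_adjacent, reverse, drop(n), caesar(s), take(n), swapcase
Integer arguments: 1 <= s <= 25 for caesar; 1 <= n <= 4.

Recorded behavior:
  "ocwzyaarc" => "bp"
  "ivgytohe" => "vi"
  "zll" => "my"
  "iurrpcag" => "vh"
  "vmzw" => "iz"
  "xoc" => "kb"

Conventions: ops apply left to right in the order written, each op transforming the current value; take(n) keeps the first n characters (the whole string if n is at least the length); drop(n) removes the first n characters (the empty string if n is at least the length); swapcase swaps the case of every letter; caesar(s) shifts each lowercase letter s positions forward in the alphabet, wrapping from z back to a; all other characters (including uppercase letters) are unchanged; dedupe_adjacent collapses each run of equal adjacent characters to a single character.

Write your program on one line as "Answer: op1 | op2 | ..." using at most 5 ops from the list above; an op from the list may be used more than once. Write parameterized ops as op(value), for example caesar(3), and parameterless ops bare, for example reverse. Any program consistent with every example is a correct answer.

dedupe_adjacent | caesar(19) | caesar(20) | take(2)

Check, running the answer program on each example:
  "ocwzyaarc" -> "ocwzyarc" -> "hvpsrtkv" -> "bpjmlnep" -> "bp"
  "ivgytohe" -> "ivgytohe" -> "bozrmhax" -> "vitlgbur" -> "vi"
  "zll" -> "zl" -> "se" -> "my" -> "my"
  "iurrpcag" -> "iurpcag" -> "bnkivtz" -> "vhecpnt" -> "vh"
  "vmzw" -> "vmzw" -> "ofsp" -> "izmj" -> "iz"
  "xoc" -> "xoc" -> "qhv" -> "kbp" -> "kb"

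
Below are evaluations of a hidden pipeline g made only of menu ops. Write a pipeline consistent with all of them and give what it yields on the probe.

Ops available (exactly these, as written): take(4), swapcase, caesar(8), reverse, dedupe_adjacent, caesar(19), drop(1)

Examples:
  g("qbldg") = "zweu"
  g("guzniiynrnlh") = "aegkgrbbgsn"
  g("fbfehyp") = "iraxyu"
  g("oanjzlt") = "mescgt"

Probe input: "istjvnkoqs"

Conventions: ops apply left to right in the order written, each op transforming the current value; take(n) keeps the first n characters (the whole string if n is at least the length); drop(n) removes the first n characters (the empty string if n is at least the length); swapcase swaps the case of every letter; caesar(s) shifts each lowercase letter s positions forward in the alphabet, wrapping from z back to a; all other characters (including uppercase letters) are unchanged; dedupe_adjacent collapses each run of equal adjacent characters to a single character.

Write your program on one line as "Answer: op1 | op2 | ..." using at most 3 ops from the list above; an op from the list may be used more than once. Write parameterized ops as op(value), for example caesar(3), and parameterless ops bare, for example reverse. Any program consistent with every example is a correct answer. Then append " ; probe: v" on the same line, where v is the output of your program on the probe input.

drop(1) | caesar(19) | reverse ; probe: "ljhdgocml"

Check, running the answer program on each example:
  "qbldg" -> "bldg" -> "uewz" -> "zweu"
  "guzniiynrnlh" -> "uzniiynrnlh" -> "nsgbbrgkgea" -> "aegkgrbbgsn"
  "fbfehyp" -> "bfehyp" -> "uyxari" -> "iraxyu"
  "oanjzlt" -> "anjzlt" -> "tgcsem" -> "mescgt"
  probe: "istjvnkoqs" -> "stjvnkoqs" -> "lmcogdhjl" -> "ljhdgocml"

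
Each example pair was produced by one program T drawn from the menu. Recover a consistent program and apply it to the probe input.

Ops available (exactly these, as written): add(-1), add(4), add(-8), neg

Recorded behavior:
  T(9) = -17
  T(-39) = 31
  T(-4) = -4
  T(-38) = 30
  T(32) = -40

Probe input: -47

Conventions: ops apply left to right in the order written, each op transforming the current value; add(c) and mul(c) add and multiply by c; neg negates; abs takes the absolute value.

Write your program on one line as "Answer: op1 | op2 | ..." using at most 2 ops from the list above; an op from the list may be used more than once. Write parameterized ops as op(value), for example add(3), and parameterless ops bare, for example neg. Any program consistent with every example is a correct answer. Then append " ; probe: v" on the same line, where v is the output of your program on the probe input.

neg | add(-8) ; probe: 39

Check, running the answer program on each example:
  9 -> -9 -> -17
  -39 -> 39 -> 31
  -4 -> 4 -> -4
  -38 -> 38 -> 30
  32 -> -32 -> -40
  probe: -47 -> 47 -> 39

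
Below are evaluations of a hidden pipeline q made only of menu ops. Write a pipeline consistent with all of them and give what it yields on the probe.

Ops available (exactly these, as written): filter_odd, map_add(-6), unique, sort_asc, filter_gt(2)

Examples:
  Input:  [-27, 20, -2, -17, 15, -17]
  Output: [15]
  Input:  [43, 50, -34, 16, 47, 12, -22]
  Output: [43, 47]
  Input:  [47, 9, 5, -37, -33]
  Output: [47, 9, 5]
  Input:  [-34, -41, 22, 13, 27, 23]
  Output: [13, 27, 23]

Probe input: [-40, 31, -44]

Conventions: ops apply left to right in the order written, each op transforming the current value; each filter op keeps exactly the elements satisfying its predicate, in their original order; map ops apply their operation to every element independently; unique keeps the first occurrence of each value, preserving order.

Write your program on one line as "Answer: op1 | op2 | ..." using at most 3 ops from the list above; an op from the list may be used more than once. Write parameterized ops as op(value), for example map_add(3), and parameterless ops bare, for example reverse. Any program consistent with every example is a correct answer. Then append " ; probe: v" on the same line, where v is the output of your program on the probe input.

unique | filter_odd | filter_gt(2) ; probe: [31]

Check, running the answer program on each example:
  [-27, 20, -2, -17, 15, -17] -> [-27, 20, -2, -17, 15] -> [-27, -17, 15] -> [15]
  [43, 50, -34, 16, 47, 12, -22] -> [43, 50, -34, 16, 47, 12, -22] -> [43, 47] -> [43, 47]
  [47, 9, 5, -37, -33] -> [47, 9, 5, -37, -33] -> [47, 9, 5, -37, -33] -> [47, 9, 5]
  [-34, -41, 22, 13, 27, 23] -> [-34, -41, 22, 13, 27, 23] -> [-41, 13, 27, 23] -> [13, 27, 23]
  probe: [-40, 31, -44] -> [-40, 31, -44] -> [31] -> [31]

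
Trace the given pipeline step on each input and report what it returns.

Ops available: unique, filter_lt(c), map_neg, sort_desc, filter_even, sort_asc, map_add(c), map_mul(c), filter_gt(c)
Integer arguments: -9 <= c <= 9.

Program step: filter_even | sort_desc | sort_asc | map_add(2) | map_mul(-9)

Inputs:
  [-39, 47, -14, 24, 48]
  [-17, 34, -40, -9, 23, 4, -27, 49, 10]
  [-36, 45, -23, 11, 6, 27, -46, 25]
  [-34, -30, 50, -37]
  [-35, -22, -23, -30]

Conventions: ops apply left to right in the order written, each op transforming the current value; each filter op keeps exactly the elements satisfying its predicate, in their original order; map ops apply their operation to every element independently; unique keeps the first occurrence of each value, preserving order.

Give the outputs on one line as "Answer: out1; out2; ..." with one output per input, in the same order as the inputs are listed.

[108, -234, -450]; [342, -54, -108, -324]; [396, 306, -72]; [288, 252, -468]; [252, 180]

Execution, op by op:
  [-39, 47, -14, 24, 48] -> [-14, 24, 48] -> [48, 24, -14] -> [-14, 24, 48] -> [-12, 26, 50] -> [108, -234, -450]
  [-17, 34, -40, -9, 23, 4, -27, 49, 10] -> [34, -40, 4, 10] -> [34, 10, 4, -40] -> [-40, 4, 10, 34] -> [-38, 6, 12, 36] -> [342, -54, -108, -324]
  [-36, 45, -23, 11, 6, 27, -46, 25] -> [-36, 6, -46] -> [6, -36, -46] -> [-46, -36, 6] -> [-44, -34, 8] -> [396, 306, -72]
  [-34, -30, 50, -37] -> [-34, -30, 50] -> [50, -30, -34] -> [-34, -30, 50] -> [-32, -28, 52] -> [288, 252, -468]
  [-35, -22, -23, -30] -> [-22, -30] -> [-22, -30] -> [-30, -22] -> [-28, -20] -> [252, 180]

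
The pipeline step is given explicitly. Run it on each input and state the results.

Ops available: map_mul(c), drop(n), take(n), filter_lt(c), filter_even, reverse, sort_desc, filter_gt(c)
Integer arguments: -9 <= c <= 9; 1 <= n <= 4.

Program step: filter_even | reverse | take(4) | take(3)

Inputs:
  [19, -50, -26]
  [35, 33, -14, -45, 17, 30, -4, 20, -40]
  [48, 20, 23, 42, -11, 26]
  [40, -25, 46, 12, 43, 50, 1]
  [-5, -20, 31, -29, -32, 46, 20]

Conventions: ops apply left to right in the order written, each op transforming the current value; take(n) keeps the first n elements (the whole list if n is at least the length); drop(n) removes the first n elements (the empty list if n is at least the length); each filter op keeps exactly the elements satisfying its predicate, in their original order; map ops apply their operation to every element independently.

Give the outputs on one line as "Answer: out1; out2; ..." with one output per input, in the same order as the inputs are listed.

Execution, op by op:
  [19, -50, -26] -> [-50, -26] -> [-26, -50] -> [-26, -50] -> [-26, -50]
  [35, 33, -14, -45, 17, 30, -4, 20, -40] -> [-14, 30, -4, 20, -40] -> [-40, 20, -4, 30, -14] -> [-40, 20, -4, 30] -> [-40, 20, -4]
  [48, 20, 23, 42, -11, 26] -> [48, 20, 42, 26] -> [26, 42, 20, 48] -> [26, 42, 20, 48] -> [26, 42, 20]
  [40, -25, 46, 12, 43, 50, 1] -> [40, 46, 12, 50] -> [50, 12, 46, 40] -> [50, 12, 46, 40] -> [50, 12, 46]
  [-5, -20, 31, -29, -32, 46, 20] -> [-20, -32, 46, 20] -> [20, 46, -32, -20] -> [20, 46, -32, -20] -> [20, 46, -32]

[-26, -50]; [-40, 20, -4]; [26, 42, 20]; [50, 12, 46]; [20, 46, -32]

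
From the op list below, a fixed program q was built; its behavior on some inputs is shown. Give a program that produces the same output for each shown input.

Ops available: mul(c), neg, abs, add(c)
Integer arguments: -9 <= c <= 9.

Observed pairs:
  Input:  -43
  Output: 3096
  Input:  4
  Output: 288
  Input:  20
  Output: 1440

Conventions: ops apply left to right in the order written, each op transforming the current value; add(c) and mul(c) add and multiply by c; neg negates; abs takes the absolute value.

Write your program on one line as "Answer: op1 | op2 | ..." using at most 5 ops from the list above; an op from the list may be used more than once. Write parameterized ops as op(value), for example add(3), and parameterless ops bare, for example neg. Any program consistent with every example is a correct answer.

mul(-2) | mul(-6) | abs | mul(6)

Check, running the answer program on each example:
  -43 -> 86 -> -516 -> 516 -> 3096
  4 -> -8 -> 48 -> 48 -> 288
  20 -> -40 -> 240 -> 240 -> 1440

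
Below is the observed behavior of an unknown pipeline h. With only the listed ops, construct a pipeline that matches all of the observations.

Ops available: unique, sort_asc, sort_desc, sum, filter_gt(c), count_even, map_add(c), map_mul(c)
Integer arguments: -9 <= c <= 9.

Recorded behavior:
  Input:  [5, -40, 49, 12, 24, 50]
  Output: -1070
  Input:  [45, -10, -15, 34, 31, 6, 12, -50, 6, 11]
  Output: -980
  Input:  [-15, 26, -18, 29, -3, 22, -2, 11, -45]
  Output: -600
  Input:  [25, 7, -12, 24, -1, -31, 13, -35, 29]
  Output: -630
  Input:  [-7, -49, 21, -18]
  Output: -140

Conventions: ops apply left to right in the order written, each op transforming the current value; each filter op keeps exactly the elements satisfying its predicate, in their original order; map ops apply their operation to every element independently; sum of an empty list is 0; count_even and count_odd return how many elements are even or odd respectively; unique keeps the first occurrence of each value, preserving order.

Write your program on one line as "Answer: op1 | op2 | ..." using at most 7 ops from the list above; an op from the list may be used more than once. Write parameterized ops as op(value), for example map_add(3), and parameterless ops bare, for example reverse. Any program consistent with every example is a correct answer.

map_add(-7) | map_mul(2) | filter_gt(-2) | map_mul(-5) | sort_desc | sum

Check, running the answer program on each example:
  [5, -40, 49, 12, 24, 50] -> [-2, -47, 42, 5, 17, 43] -> [-4, -94, 84, 10, 34, 86] -> [84, 10, 34, 86] -> [-420, -50, -170, -430] -> [-50, -170, -420, -430] -> -1070
  [45, -10, -15, 34, 31, 6, 12, -50, 6, 11] -> [38, -17, -22, 27, 24, -1, 5, -57, -1, 4] -> [76, -34, -44, 54, 48, -2, 10, -114, -2, 8] -> [76, 54, 48, 10, 8] -> [-380, -270, -240, -50, -40] -> [-40, -50, -240, -270, -380] -> -980
  [-15, 26, -18, 29, -3, 22, -2, 11, -45] -> [-22, 19, -25, 22, -10, 15, -9, 4, -52] -> [-44, 38, -50, 44, -20, 30, -18, 8, -104] -> [38, 44, 30, 8] -> [-190, -220, -150, -40] -> [-40, -150, -190, -220] -> -600
  [25, 7, -12, 24, -1, -31, 13, -35, 29] -> [18, 0, -19, 17, -8, -38, 6, -42, 22] -> [36, 0, -38, 34, -16, -76, 12, -84, 44] -> [36, 0, 34, 12, 44] -> [-180, 0, -170, -60, -220] -> [0, -60, -170, -180, -220] -> -630
  [-7, -49, 21, -18] -> [-14, -56, 14, -25] -> [-28, -112, 28, -50] -> [28] -> [-140] -> [-140] -> -140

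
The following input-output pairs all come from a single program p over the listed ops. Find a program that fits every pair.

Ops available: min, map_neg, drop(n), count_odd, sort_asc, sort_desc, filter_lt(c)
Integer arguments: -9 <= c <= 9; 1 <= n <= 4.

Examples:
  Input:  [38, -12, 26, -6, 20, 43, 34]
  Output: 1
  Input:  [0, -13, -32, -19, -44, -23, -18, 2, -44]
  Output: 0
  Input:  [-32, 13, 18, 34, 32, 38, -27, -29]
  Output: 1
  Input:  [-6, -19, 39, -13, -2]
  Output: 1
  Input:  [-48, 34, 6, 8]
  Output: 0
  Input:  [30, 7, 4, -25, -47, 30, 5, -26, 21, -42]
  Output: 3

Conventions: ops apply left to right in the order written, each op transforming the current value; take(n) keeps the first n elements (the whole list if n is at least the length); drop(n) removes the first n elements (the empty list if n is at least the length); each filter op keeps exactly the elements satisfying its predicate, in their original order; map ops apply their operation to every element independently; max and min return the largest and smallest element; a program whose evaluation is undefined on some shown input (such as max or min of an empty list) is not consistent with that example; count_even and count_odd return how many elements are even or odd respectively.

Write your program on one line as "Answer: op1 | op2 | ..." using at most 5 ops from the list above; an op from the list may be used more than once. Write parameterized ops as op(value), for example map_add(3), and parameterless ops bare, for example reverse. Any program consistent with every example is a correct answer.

sort_asc | map_neg | sort_asc | filter_lt(-1) | count_odd

Check, running the answer program on each example:
  [38, -12, 26, -6, 20, 43, 34] -> [-12, -6, 20, 26, 34, 38, 43] -> [12, 6, -20, -26, -34, -38, -43] -> [-43, -38, -34, -26, -20, 6, 12] -> [-43, -38, -34, -26, -20] -> 1
  [0, -13, -32, -19, -44, -23, -18, 2, -44] -> [-44, -44, -32, -23, -19, -18, -13, 0, 2] -> [44, 44, 32, 23, 19, 18, 13, 0, -2] -> [-2, 0, 13, 18, 19, 23, 32, 44, 44] -> [-2] -> 0
  [-32, 13, 18, 34, 32, 38, -27, -29] -> [-32, -29, -27, 13, 18, 32, 34, 38] -> [32, 29, 27, -13, -18, -32, -34, -38] -> [-38, -34, -32, -18, -13, 27, 29, 32] -> [-38, -34, -32, -18, -13] -> 1
  [-6, -19, 39, -13, -2] -> [-19, -13, -6, -2, 39] -> [19, 13, 6, 2, -39] -> [-39, 2, 6, 13, 19] -> [-39] -> 1
  [-48, 34, 6, 8] -> [-48, 6, 8, 34] -> [48, -6, -8, -34] -> [-34, -8, -6, 48] -> [-34, -8, -6] -> 0
  [30, 7, 4, -25, -47, 30, 5, -26, 21, -42] -> [-47, -42, -26, -25, 4, 5, 7, 21, 30, 30] -> [47, 42, 26, 25, -4, -5, -7, -21, -30, -30] -> [-30, -30, -21, -7, -5, -4, 25, 26, 42, 47] -> [-30, -30, -21, -7, -5, -4] -> 3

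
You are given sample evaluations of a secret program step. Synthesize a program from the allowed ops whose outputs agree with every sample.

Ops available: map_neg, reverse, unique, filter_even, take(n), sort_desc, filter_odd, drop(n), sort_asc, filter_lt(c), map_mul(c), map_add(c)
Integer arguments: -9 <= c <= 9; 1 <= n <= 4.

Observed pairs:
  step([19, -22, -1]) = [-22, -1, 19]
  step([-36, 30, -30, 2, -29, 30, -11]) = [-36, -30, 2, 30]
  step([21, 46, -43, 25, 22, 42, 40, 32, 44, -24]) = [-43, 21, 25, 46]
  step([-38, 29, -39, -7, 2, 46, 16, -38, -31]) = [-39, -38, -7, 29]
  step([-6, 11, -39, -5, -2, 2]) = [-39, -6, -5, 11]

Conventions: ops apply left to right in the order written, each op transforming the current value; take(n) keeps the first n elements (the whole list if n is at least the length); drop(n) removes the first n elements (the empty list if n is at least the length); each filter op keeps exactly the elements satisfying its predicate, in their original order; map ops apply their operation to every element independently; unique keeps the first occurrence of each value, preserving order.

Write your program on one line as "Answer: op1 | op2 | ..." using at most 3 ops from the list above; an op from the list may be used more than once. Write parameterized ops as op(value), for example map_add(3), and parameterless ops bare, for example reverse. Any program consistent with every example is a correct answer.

take(4) | sort_desc | reverse

Check, running the answer program on each example:
  [19, -22, -1] -> [19, -22, -1] -> [19, -1, -22] -> [-22, -1, 19]
  [-36, 30, -30, 2, -29, 30, -11] -> [-36, 30, -30, 2] -> [30, 2, -30, -36] -> [-36, -30, 2, 30]
  [21, 46, -43, 25, 22, 42, 40, 32, 44, -24] -> [21, 46, -43, 25] -> [46, 25, 21, -43] -> [-43, 21, 25, 46]
  [-38, 29, -39, -7, 2, 46, 16, -38, -31] -> [-38, 29, -39, -7] -> [29, -7, -38, -39] -> [-39, -38, -7, 29]
  [-6, 11, -39, -5, -2, 2] -> [-6, 11, -39, -5] -> [11, -5, -6, -39] -> [-39, -6, -5, 11]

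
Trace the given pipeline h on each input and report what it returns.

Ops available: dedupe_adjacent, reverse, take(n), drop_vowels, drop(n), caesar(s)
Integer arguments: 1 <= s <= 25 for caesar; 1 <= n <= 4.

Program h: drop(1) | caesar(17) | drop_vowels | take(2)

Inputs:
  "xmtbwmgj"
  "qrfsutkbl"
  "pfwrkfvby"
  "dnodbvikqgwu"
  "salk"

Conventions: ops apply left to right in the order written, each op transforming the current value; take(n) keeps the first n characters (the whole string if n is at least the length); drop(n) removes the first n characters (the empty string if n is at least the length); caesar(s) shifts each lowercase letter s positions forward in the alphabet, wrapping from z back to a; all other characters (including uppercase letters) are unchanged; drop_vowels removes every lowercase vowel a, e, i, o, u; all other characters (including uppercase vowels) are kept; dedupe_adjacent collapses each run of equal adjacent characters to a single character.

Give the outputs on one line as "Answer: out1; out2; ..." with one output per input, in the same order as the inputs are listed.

Execution, op by op:
  "xmtbwmgj" -> "mtbwmgj" -> "dksndxa" -> "dksndx" -> "dk"
  "qrfsutkbl" -> "rfsutkbl" -> "iwjlkbsc" -> "wjlkbsc" -> "wj"
  "pfwrkfvby" -> "fwrkfvby" -> "wnibwmsp" -> "wnbwmsp" -> "wn"
  "dnodbvikqgwu" -> "nodbvikqgwu" -> "efusmzbhxnl" -> "fsmzbhxnl" -> "fs"
  "salk" -> "alk" -> "rcb" -> "rcb" -> "rc"

"dk"; "wj"; "wn"; "fs"; "rc"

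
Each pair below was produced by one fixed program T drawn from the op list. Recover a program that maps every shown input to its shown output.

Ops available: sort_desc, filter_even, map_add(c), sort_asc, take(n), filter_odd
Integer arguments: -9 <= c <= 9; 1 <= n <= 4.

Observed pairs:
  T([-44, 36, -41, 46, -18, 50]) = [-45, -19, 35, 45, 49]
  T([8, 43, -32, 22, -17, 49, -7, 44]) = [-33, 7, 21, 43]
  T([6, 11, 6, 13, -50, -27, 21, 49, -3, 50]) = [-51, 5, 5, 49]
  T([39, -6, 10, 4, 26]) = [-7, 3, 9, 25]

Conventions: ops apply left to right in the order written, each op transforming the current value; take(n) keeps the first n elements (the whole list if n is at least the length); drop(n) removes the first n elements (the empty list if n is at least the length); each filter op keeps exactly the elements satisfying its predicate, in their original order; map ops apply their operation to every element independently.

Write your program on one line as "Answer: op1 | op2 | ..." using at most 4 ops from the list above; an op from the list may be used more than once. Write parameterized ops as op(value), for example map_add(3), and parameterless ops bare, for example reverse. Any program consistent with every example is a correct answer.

filter_even | map_add(-1) | sort_asc

Check, running the answer program on each example:
  [-44, 36, -41, 46, -18, 50] -> [-44, 36, 46, -18, 50] -> [-45, 35, 45, -19, 49] -> [-45, -19, 35, 45, 49]
  [8, 43, -32, 22, -17, 49, -7, 44] -> [8, -32, 22, 44] -> [7, -33, 21, 43] -> [-33, 7, 21, 43]
  [6, 11, 6, 13, -50, -27, 21, 49, -3, 50] -> [6, 6, -50, 50] -> [5, 5, -51, 49] -> [-51, 5, 5, 49]
  [39, -6, 10, 4, 26] -> [-6, 10, 4, 26] -> [-7, 9, 3, 25] -> [-7, 3, 9, 25]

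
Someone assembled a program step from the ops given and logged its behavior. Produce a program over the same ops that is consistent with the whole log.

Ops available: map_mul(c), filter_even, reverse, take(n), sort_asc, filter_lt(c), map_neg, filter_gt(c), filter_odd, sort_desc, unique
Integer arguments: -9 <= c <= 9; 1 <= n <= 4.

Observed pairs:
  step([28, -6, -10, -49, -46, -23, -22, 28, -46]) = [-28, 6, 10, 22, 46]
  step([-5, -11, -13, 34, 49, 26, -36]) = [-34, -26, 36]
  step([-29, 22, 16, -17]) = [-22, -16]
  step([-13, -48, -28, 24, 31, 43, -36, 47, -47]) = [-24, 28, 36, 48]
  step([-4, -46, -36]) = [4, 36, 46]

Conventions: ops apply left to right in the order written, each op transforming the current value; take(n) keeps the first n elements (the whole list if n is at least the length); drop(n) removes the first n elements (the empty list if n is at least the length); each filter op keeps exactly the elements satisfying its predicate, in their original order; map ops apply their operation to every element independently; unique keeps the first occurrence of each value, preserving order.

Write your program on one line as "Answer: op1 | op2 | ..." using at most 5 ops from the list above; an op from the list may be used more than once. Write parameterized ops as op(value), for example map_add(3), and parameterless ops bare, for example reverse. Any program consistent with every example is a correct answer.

map_neg | unique | sort_asc | filter_even

Check, running the answer program on each example:
  [28, -6, -10, -49, -46, -23, -22, 28, -46] -> [-28, 6, 10, 49, 46, 23, 22, -28, 46] -> [-28, 6, 10, 49, 46, 23, 22] -> [-28, 6, 10, 22, 23, 46, 49] -> [-28, 6, 10, 22, 46]
  [-5, -11, -13, 34, 49, 26, -36] -> [5, 11, 13, -34, -49, -26, 36] -> [5, 11, 13, -34, -49, -26, 36] -> [-49, -34, -26, 5, 11, 13, 36] -> [-34, -26, 36]
  [-29, 22, 16, -17] -> [29, -22, -16, 17] -> [29, -22, -16, 17] -> [-22, -16, 17, 29] -> [-22, -16]
  [-13, -48, -28, 24, 31, 43, -36, 47, -47] -> [13, 48, 28, -24, -31, -43, 36, -47, 47] -> [13, 48, 28, -24, -31, -43, 36, -47, 47] -> [-47, -43, -31, -24, 13, 28, 36, 47, 48] -> [-24, 28, 36, 48]
  [-4, -46, -36] -> [4, 46, 36] -> [4, 46, 36] -> [4, 36, 46] -> [4, 36, 46]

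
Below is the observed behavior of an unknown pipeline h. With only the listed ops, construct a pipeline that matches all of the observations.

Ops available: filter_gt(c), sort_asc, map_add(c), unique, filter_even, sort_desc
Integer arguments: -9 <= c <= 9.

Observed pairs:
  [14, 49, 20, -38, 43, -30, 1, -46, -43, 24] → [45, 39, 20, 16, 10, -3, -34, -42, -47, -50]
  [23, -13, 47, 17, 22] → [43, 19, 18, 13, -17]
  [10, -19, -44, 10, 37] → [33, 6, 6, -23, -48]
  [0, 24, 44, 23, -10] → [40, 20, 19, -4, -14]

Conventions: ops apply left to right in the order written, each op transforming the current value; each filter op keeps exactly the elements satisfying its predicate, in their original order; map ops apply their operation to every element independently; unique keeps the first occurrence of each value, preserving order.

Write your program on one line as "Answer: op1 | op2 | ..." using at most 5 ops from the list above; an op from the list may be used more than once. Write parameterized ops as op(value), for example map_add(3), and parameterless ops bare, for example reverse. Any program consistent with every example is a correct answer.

map_add(-7) | sort_asc | sort_desc | map_add(3)

Check, running the answer program on each example:
  [14, 49, 20, -38, 43, -30, 1, -46, -43, 24] -> [7, 42, 13, -45, 36, -37, -6, -53, -50, 17] -> [-53, -50, -45, -37, -6, 7, 13, 17, 36, 42] -> [42, 36, 17, 13, 7, -6, -37, -45, -50, -53] -> [45, 39, 20, 16, 10, -3, -34, -42, -47, -50]
  [23, -13, 47, 17, 22] -> [16, -20, 40, 10, 15] -> [-20, 10, 15, 16, 40] -> [40, 16, 15, 10, -20] -> [43, 19, 18, 13, -17]
  [10, -19, -44, 10, 37] -> [3, -26, -51, 3, 30] -> [-51, -26, 3, 3, 30] -> [30, 3, 3, -26, -51] -> [33, 6, 6, -23, -48]
  [0, 24, 44, 23, -10] -> [-7, 17, 37, 16, -17] -> [-17, -7, 16, 17, 37] -> [37, 17, 16, -7, -17] -> [40, 20, 19, -4, -14]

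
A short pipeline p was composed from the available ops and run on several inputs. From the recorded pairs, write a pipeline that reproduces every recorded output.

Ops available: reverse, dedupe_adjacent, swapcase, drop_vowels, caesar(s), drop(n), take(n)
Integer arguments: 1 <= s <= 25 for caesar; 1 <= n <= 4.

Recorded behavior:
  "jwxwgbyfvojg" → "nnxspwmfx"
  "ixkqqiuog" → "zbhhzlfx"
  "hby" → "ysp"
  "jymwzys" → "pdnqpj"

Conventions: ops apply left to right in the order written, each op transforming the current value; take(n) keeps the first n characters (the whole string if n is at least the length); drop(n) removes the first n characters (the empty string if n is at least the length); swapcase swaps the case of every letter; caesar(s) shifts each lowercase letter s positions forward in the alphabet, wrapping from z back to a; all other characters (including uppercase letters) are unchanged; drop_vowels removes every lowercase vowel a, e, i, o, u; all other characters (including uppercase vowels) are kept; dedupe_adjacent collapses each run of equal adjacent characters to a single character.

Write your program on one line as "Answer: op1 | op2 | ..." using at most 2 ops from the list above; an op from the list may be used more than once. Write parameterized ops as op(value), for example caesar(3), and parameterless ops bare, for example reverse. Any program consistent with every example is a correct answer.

caesar(17) | drop_vowels

Check, running the answer program on each example:
  "jwxwgbyfvojg" -> "anonxspwmfax" -> "nnxspwmfx"
  "ixkqqiuog" -> "zobhhzlfx" -> "zbhhzlfx"
  "hby" -> "ysp" -> "ysp"
  "jymwzys" -> "apdnqpj" -> "pdnqpj"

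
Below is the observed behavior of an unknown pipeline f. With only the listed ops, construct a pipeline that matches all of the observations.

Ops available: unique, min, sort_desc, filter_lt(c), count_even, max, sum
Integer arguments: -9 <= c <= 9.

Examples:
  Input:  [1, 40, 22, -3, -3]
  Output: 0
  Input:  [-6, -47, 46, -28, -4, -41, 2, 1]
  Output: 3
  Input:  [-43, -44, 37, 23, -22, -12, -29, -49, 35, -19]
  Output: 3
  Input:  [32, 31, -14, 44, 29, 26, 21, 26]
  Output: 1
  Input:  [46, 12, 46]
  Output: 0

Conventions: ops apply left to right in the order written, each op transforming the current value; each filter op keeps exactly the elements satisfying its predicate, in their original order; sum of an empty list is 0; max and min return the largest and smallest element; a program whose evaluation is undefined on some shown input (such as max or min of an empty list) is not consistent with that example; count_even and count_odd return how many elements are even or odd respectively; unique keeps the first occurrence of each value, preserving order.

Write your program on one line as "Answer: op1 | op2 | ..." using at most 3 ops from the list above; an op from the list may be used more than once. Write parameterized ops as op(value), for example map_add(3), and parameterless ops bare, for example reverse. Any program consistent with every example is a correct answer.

filter_lt(2) | unique | count_even

Check, running the answer program on each example:
  [1, 40, 22, -3, -3] -> [1, -3, -3] -> [1, -3] -> 0
  [-6, -47, 46, -28, -4, -41, 2, 1] -> [-6, -47, -28, -4, -41, 1] -> [-6, -47, -28, -4, -41, 1] -> 3
  [-43, -44, 37, 23, -22, -12, -29, -49, 35, -19] -> [-43, -44, -22, -12, -29, -49, -19] -> [-43, -44, -22, -12, -29, -49, -19] -> 3
  [32, 31, -14, 44, 29, 26, 21, 26] -> [-14] -> [-14] -> 1
  [46, 12, 46] -> [] -> [] -> 0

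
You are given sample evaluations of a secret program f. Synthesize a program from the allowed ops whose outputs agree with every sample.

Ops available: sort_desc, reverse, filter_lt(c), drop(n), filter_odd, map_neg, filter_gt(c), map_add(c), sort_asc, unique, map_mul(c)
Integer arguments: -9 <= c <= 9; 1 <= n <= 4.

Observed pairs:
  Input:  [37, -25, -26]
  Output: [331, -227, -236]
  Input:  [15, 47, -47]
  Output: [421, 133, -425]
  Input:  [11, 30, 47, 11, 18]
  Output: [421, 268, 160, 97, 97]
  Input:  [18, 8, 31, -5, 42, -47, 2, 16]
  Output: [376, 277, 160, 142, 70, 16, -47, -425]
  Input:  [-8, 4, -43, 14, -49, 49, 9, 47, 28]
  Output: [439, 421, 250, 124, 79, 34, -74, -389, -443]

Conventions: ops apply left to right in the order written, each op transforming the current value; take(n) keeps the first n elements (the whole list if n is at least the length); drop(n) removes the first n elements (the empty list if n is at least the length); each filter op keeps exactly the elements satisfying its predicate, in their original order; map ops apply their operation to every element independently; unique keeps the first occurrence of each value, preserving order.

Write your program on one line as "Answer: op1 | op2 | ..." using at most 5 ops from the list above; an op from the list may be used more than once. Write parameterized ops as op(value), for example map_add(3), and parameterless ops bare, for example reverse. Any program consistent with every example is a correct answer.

reverse | map_mul(9) | sort_desc | map_add(-2)

Check, running the answer program on each example:
  [37, -25, -26] -> [-26, -25, 37] -> [-234, -225, 333] -> [333, -225, -234] -> [331, -227, -236]
  [15, 47, -47] -> [-47, 47, 15] -> [-423, 423, 135] -> [423, 135, -423] -> [421, 133, -425]
  [11, 30, 47, 11, 18] -> [18, 11, 47, 30, 11] -> [162, 99, 423, 270, 99] -> [423, 270, 162, 99, 99] -> [421, 268, 160, 97, 97]
  [18, 8, 31, -5, 42, -47, 2, 16] -> [16, 2, -47, 42, -5, 31, 8, 18] -> [144, 18, -423, 378, -45, 279, 72, 162] -> [378, 279, 162, 144, 72, 18, -45, -423] -> [376, 277, 160, 142, 70, 16, -47, -425]
  [-8, 4, -43, 14, -49, 49, 9, 47, 28] -> [28, 47, 9, 49, -49, 14, -43, 4, -8] -> [252, 423, 81, 441, -441, 126, -387, 36, -72] -> [441, 423, 252, 126, 81, 36, -72, -387, -441] -> [439, 421, 250, 124, 79, 34, -74, -389, -443]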